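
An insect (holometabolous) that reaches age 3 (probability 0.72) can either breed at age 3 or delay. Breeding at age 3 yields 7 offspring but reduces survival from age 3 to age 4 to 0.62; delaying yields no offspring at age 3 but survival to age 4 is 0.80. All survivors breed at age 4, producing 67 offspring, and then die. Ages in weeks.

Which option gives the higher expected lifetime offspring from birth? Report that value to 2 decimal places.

38.59

breed at age 3: R₀ = 0.72 × (7 + 0.62 × 67) = 0.72 × 48.5400 = 34.9488
delay to age 4: R₀ = 0.72 × (0.80 × 67) = 0.72 × 53.6000 = 38.5920
Higher: delay to age 4 (38.5920).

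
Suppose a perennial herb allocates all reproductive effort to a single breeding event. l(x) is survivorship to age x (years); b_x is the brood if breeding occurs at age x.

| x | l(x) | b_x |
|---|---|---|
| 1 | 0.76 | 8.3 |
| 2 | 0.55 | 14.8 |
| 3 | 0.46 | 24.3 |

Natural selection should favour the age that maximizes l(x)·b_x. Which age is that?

3

Expected offspring if breeding at age x = l(x) × b_x:
  age 1: 0.76 × 8.3 = 6.308
  age 2: 0.55 × 14.8 = 8.140
  age 3: 0.46 × 24.3 = 11.178
Maximum at age 3 (11.178).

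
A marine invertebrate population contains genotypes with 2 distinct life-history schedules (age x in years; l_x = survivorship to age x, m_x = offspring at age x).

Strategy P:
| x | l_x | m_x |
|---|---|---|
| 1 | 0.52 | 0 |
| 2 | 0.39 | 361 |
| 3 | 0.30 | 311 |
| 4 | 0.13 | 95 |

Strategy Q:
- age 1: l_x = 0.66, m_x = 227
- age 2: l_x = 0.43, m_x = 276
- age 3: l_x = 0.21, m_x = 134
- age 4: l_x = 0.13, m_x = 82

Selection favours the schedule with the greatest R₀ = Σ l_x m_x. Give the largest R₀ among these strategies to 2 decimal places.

307.30

Strategy P: R₀ = 0.52×0 + 0.39×361 + 0.30×311 + 0.13×95 = 246.4400
Strategy Q: R₀ = 0.66×227 + 0.43×276 + 0.21×134 + 0.13×82 = 307.3000
Highest R₀: strategy Q with 307.3000.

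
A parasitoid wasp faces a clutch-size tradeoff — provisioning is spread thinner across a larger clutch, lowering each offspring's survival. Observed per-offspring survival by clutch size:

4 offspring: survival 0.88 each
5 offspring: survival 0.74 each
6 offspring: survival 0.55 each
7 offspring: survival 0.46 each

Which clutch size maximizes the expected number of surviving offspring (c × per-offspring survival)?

5

Expected surviving offspring = c × s(c):
  c=4: 4 × 0.88 = 3.520
  c=5: 5 × 0.74 = 3.700
  c=6: 6 × 0.55 = 3.300
  c=7: 7 × 0.46 = 3.220
Maximum at c = 5 (3.700 surviving offspring).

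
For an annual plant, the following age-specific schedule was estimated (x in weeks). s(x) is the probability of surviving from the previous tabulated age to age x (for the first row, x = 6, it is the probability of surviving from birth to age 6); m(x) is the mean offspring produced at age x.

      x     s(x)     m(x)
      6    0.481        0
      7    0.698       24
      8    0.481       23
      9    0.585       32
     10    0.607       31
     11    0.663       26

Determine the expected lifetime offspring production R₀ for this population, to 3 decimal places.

Survivorship from birth: l_x = s_6·s_7·…·s_x.
  l_6 = 0.48100
  l_7 = 0.33574
  l_8 = 0.16149
  l_9 = 0.09447
  l_10 = 0.05734
  l_11 = 0.03802
R₀ = Σ l_x m(x):
  age 6: 0.48100 × 0 = 0.0000
  age 7: 0.33574 × 24 = 8.0578
  age 8: 0.16149 × 23 = 3.7143
  age 9: 0.09447 × 32 = 3.0230
  age 10: 0.05734 × 31 = 1.7775
  age 11: 0.03802 × 26 = 0.9885
R₀ = 0.0000 + 8.0578 + 3.7143 + 3.0230 + 1.7775 + 0.9885 = 17.5611

17.561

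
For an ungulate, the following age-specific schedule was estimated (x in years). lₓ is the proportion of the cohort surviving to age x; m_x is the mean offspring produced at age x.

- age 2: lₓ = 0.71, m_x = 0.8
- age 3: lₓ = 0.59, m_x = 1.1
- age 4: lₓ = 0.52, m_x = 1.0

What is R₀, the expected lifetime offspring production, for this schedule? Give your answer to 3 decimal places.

1.737

R₀ = Σ lₓ m_x:
  age 2: 0.71 × 0.8 = 0.5680
  age 3: 0.59 × 1.1 = 0.6490
  age 4: 0.52 × 1.0 = 0.5200
R₀ = 0.5680 + 0.6490 + 0.5200 = 1.7370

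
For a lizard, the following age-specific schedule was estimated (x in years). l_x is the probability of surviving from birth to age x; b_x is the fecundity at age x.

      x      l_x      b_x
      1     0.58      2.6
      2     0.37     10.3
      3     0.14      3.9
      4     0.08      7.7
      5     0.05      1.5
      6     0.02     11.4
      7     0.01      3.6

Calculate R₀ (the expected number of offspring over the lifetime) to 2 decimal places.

R₀ = Σ l_x b_x:
  age 1: 0.58 × 2.6 = 1.5080
  age 2: 0.37 × 10.3 = 3.8110
  age 3: 0.14 × 3.9 = 0.5460
  age 4: 0.08 × 7.7 = 0.6160
  age 5: 0.05 × 1.5 = 0.0750
  age 6: 0.02 × 11.4 = 0.2280
  age 7: 0.01 × 3.6 = 0.0360
R₀ = 1.5080 + 3.8110 + 0.5460 + 0.6160 + 0.0750 + 0.2280 + 0.0360 = 6.8200

6.82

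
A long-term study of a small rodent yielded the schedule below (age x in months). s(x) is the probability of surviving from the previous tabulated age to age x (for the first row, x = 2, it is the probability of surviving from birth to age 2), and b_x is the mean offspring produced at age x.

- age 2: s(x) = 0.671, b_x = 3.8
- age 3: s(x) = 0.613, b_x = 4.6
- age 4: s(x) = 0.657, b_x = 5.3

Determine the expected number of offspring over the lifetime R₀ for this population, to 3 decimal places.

5.874

Survivorship from birth: l_x = s_2·s_3·…·s_x.
  l_2 = 0.67100
  l_3 = 0.41132
  l_4 = 0.27024
R₀ = Σ l_x b_x:
  age 2: 0.67100 × 3.8 = 2.5498
  age 3: 0.41132 × 4.6 = 1.8921
  age 4: 0.27024 × 5.3 = 1.4323
R₀ = 2.5498 + 1.8921 + 1.4323 = 5.8741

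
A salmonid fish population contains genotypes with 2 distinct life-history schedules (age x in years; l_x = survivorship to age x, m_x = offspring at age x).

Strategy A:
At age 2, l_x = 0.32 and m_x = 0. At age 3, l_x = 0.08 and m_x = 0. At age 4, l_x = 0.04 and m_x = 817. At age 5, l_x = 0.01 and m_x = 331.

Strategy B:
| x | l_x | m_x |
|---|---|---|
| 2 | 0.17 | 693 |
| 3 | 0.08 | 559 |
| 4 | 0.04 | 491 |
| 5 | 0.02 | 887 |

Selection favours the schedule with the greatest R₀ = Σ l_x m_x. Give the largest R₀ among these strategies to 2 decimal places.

199.91

Strategy A: R₀ = 0.32×0 + 0.08×0 + 0.04×817 + 0.01×331 = 35.9900
Strategy B: R₀ = 0.17×693 + 0.08×559 + 0.04×491 + 0.02×887 = 199.9100
Highest R₀: strategy B with 199.9100.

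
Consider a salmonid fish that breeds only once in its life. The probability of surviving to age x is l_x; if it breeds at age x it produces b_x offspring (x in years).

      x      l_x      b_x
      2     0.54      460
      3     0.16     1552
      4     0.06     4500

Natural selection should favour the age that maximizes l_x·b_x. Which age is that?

Expected offspring if breeding at age x = l_x × b_x:
  age 2: 0.54 × 460 = 248.400
  age 3: 0.16 × 1552 = 248.320
  age 4: 0.06 × 4500 = 270.000
Maximum at age 4 (270.000).

4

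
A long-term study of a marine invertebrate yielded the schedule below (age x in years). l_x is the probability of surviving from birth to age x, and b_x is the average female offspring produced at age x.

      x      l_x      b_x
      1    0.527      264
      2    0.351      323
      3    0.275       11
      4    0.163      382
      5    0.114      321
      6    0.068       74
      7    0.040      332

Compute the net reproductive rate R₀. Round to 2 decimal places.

R₀ = Σ l_x b_x:
  age 1: 0.527 × 264 = 139.1280
  age 2: 0.351 × 323 = 113.3730
  age 3: 0.275 × 11 = 3.0250
  age 4: 0.163 × 382 = 62.2660
  age 5: 0.114 × 321 = 36.5940
  age 6: 0.068 × 74 = 5.0320
  age 7: 0.040 × 332 = 13.2800
R₀ = 139.1280 + 113.3730 + 3.0250 + 62.2660 + 36.5940 + 5.0320 + 13.2800 = 372.6980

372.70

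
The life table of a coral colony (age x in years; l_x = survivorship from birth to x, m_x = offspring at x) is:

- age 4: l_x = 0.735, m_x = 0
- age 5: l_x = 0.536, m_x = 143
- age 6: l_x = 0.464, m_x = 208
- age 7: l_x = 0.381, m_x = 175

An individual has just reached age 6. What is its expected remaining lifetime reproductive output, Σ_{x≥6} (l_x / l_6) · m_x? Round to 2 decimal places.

l_6 = 0.464. Conditional survival from age 6 to x is l_x / l_6.
  x=6: (0.464/0.464) × 208 = 208.0000
  x=7: (0.381/0.464) × 175 = 143.6961
Sum = 208.0000 + 143.6961 = 351.6961

351.70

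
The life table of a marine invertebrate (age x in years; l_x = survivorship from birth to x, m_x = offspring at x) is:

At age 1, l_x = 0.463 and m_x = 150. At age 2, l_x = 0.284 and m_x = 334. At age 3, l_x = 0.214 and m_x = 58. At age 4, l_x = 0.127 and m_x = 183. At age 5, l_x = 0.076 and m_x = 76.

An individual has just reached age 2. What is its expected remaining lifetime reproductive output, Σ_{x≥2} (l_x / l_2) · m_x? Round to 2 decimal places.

479.88

l_2 = 0.284. Conditional survival from age 2 to x is l_x / l_2.
  x=2: (0.284/0.284) × 334 = 334.0000
  x=3: (0.214/0.284) × 58 = 43.7042
  x=4: (0.127/0.284) × 183 = 81.8345
  x=5: (0.076/0.284) × 76 = 20.3380
Sum = 334.0000 + 43.7042 + 81.8345 + 20.3380 = 479.8768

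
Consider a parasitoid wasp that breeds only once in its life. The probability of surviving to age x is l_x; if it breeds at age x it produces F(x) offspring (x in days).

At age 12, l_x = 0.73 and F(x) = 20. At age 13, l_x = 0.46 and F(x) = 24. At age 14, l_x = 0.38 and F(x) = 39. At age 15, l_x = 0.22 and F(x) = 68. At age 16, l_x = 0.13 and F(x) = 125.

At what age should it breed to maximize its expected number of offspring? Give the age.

Expected offspring if breeding at age x = l_x × F(x):
  age 12: 0.73 × 20 = 14.600
  age 13: 0.46 × 24 = 11.040
  age 14: 0.38 × 39 = 14.820
  age 15: 0.22 × 68 = 14.960
  age 16: 0.13 × 125 = 16.250
Maximum at age 16 (16.250).

16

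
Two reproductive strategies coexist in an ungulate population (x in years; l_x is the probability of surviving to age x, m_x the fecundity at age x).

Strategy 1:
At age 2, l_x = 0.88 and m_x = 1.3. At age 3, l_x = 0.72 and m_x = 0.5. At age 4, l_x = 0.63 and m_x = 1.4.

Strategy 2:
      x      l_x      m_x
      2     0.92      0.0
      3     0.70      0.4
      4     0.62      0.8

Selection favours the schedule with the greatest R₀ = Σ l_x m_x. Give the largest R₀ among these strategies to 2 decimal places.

Strategy 1: R₀ = 0.88×1.3 + 0.72×0.5 + 0.63×1.4 = 2.3860
Strategy 2: R₀ = 0.92×0.0 + 0.70×0.4 + 0.62×0.8 = 0.7760
Highest R₀: strategy 1 with 2.3860.

2.39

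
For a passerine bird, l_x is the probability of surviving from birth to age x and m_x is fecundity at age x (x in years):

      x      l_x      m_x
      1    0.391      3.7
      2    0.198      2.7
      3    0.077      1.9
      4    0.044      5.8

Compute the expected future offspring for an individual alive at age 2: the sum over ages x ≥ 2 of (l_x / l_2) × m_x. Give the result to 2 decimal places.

l_2 = 0.198. Conditional survival from age 2 to x is l_x / l_2.
  x=2: (0.198/0.198) × 2.7 = 2.7000
  x=3: (0.077/0.198) × 1.9 = 0.7389
  x=4: (0.044/0.198) × 5.8 = 1.2889
Sum = 2.7000 + 0.7389 + 1.2889 = 4.7278

4.73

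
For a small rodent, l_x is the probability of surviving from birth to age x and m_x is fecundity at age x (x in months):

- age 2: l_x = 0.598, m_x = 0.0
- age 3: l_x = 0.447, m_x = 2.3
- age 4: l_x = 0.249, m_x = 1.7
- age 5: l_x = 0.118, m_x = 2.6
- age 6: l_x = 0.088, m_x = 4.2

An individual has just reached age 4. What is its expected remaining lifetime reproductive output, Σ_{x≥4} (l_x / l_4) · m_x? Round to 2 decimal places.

4.42

l_4 = 0.249. Conditional survival from age 4 to x is l_x / l_4.
  x=4: (0.249/0.249) × 1.7 = 1.7000
  x=5: (0.118/0.249) × 2.6 = 1.2321
  x=6: (0.088/0.249) × 4.2 = 1.4843
Sum = 1.7000 + 1.2321 + 1.4843 = 4.4165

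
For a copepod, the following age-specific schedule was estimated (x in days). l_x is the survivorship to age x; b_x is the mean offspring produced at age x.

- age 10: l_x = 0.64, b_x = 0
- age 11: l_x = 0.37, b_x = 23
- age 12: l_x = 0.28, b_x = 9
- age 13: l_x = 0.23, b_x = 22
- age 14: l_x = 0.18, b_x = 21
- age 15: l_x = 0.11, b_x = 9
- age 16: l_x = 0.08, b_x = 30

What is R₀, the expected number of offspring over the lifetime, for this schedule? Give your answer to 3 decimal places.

R₀ = Σ l_x b_x:
  age 10: 0.64 × 0 = 0.0000
  age 11: 0.37 × 23 = 8.5100
  age 12: 0.28 × 9 = 2.5200
  age 13: 0.23 × 22 = 5.0600
  age 14: 0.18 × 21 = 3.7800
  age 15: 0.11 × 9 = 0.9900
  age 16: 0.08 × 30 = 2.4000
R₀ = 0.0000 + 8.5100 + 2.5200 + 5.0600 + 3.7800 + 0.9900 + 2.4000 = 23.2600

23.260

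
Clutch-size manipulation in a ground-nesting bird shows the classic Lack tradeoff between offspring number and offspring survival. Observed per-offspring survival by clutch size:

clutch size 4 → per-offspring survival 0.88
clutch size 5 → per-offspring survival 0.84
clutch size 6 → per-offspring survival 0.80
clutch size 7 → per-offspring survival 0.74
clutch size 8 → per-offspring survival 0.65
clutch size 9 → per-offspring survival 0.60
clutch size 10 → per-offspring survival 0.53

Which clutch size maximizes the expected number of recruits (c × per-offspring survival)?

9

Expected recruits = c × s(c):
  c=4: 4 × 0.88 = 3.520
  c=5: 5 × 0.84 = 4.200
  c=6: 6 × 0.80 = 4.800
  c=7: 7 × 0.74 = 5.180
  c=8: 8 × 0.65 = 5.200
  c=9: 9 × 0.60 = 5.400
  c=10: 10 × 0.53 = 5.300
Maximum at c = 9 (5.400 recruits).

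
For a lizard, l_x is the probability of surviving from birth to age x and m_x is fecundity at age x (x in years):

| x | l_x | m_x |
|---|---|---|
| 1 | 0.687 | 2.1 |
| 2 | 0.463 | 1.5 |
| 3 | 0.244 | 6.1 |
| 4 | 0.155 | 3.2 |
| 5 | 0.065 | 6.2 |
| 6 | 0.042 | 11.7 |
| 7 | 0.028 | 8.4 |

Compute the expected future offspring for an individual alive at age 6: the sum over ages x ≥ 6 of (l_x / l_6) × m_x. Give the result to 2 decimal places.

l_6 = 0.042. Conditional survival from age 6 to x is l_x / l_6.
  x=6: (0.042/0.042) × 11.7 = 11.7000
  x=7: (0.028/0.042) × 8.4 = 5.6000
Sum = 11.7000 + 5.6000 = 17.3000

17.30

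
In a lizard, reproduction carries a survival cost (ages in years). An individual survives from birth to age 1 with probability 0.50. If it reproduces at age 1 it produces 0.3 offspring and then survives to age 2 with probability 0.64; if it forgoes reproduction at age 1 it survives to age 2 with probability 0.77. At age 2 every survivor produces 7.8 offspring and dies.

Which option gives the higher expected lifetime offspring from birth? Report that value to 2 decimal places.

3.00

breed at age 1: R₀ = 0.50 × (0.3 + 0.64 × 7.8) = 0.50 × 5.2920 = 2.6460
delay to age 2: R₀ = 0.50 × (0.77 × 7.8) = 0.50 × 6.0060 = 3.0030
Higher: delay to age 2 (3.0030).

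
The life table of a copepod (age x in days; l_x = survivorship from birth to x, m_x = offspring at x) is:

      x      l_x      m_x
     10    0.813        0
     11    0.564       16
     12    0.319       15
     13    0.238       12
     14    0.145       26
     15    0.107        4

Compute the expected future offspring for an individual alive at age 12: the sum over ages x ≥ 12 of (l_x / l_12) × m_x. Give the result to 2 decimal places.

37.11

l_12 = 0.319. Conditional survival from age 12 to x is l_x / l_12.
  x=12: (0.319/0.319) × 15 = 15.0000
  x=13: (0.238/0.319) × 12 = 8.9530
  x=14: (0.145/0.319) × 26 = 11.8182
  x=15: (0.107/0.319) × 4 = 1.3417
Sum = 15.0000 + 8.9530 + 11.8182 + 1.3417 = 37.1129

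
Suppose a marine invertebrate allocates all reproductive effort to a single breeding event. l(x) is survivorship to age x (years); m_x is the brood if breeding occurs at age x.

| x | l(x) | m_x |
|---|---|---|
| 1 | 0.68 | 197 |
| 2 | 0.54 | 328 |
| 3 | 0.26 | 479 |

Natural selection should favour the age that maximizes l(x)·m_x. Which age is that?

2

Expected offspring if breeding at age x = l(x) × m_x:
  age 1: 0.68 × 197 = 133.960
  age 2: 0.54 × 328 = 177.120
  age 3: 0.26 × 479 = 124.540
Maximum at age 2 (177.120).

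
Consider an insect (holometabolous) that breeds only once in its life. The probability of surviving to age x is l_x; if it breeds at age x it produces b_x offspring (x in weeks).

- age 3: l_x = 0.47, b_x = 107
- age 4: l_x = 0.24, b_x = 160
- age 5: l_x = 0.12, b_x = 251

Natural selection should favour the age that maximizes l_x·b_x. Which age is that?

Expected offspring if breeding at age x = l_x × b_x:
  age 3: 0.47 × 107 = 50.290
  age 4: 0.24 × 160 = 38.400
  age 5: 0.12 × 251 = 30.120
Maximum at age 3 (50.290).

3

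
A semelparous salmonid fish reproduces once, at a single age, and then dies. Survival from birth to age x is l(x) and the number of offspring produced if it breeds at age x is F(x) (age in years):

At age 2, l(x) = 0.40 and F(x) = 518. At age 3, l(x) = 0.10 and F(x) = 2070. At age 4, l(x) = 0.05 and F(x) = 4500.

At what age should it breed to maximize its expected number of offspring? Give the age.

4

Expected offspring if breeding at age x = l(x) × F(x):
  age 2: 0.40 × 518 = 207.200
  age 3: 0.10 × 2070 = 207.000
  age 4: 0.05 × 4500 = 225.000
Maximum at age 4 (225.000).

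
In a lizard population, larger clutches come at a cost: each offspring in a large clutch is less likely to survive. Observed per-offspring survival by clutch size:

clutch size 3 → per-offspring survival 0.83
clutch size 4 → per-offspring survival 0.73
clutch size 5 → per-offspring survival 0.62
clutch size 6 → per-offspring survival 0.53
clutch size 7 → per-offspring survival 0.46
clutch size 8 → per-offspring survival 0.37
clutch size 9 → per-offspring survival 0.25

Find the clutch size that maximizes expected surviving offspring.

7

Expected surviving offspring = c × s(c):
  c=3: 3 × 0.83 = 2.490
  c=4: 4 × 0.73 = 2.920
  c=5: 5 × 0.62 = 3.100
  c=6: 6 × 0.53 = 3.180
  c=7: 7 × 0.46 = 3.220
  c=8: 8 × 0.37 = 2.960
  c=9: 9 × 0.25 = 2.250
Maximum at c = 7 (3.220 surviving offspring).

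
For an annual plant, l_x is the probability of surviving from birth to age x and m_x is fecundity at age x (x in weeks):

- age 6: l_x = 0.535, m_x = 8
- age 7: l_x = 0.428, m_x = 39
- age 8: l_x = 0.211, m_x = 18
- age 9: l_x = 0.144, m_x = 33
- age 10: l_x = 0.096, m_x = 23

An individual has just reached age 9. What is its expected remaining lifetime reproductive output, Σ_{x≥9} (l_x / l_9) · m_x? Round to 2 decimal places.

48.33

l_9 = 0.144. Conditional survival from age 9 to x is l_x / l_9.
  x=9: (0.144/0.144) × 33 = 33.0000
  x=10: (0.096/0.144) × 23 = 15.3333
Sum = 33.0000 + 15.3333 = 48.3333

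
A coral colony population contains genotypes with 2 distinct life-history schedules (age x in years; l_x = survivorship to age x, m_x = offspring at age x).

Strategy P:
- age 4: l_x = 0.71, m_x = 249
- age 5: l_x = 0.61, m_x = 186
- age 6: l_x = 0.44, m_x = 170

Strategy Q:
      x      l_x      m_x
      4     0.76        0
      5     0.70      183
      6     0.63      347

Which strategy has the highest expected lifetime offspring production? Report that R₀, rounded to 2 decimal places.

365.05

Strategy P: R₀ = 0.71×249 + 0.61×186 + 0.44×170 = 365.0500
Strategy Q: R₀ = 0.76×0 + 0.70×183 + 0.63×347 = 346.7100
Highest R₀: strategy P with 365.0500.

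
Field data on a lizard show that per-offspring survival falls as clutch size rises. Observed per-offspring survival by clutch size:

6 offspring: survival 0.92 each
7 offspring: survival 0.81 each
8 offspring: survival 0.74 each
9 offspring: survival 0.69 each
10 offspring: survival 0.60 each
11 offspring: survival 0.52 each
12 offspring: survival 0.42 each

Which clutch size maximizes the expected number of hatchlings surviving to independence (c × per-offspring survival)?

Expected hatchlings surviving to independence = c × s(c):
  c=6: 6 × 0.92 = 5.520
  c=7: 7 × 0.81 = 5.670
  c=8: 8 × 0.74 = 5.920
  c=9: 9 × 0.69 = 6.210
  c=10: 10 × 0.60 = 6.000
  c=11: 11 × 0.52 = 5.720
  c=12: 12 × 0.42 = 5.040
Maximum at c = 9 (6.210 hatchlings surviving to independence).

9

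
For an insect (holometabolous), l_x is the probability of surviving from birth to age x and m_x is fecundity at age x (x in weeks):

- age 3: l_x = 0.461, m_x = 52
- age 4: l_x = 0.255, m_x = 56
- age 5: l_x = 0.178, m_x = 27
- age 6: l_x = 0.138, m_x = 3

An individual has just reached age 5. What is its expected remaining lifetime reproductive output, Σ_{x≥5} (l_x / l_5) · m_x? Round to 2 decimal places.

29.33

l_5 = 0.178. Conditional survival from age 5 to x is l_x / l_5.
  x=5: (0.178/0.178) × 27 = 27.0000
  x=6: (0.138/0.178) × 3 = 2.3258
Sum = 27.0000 + 2.3258 = 29.3258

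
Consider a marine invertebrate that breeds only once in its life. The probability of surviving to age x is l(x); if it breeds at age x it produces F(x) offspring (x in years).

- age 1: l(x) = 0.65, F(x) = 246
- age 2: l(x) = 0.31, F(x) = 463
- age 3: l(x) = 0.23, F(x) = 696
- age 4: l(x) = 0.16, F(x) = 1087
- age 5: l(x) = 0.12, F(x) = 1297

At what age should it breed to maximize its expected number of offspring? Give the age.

4

Expected offspring if breeding at age x = l(x) × F(x):
  age 1: 0.65 × 246 = 159.900
  age 2: 0.31 × 463 = 143.530
  age 3: 0.23 × 696 = 160.080
  age 4: 0.16 × 1087 = 173.920
  age 5: 0.12 × 1297 = 155.640
Maximum at age 4 (173.920).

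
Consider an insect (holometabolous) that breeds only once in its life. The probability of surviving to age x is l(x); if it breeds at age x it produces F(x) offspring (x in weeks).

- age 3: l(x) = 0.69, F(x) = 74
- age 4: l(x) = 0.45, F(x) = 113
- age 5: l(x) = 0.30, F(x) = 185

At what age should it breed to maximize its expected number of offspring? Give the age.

5

Expected offspring if breeding at age x = l(x) × F(x):
  age 3: 0.69 × 74 = 51.060
  age 4: 0.45 × 113 = 50.850
  age 5: 0.30 × 185 = 55.500
Maximum at age 5 (55.500).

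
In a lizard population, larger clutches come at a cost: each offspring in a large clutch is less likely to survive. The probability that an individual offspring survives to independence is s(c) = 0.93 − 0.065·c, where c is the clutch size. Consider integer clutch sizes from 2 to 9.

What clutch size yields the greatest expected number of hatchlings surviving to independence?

Expected hatchlings surviving to independence = c × s(c):
  c=2: 2 × 0.800 = 1.600
  c=3: 3 × 0.735 = 2.205
  c=4: 4 × 0.670 = 2.680
  c=5: 5 × 0.605 = 3.025
  c=6: 6 × 0.540 = 3.240
  c=7: 7 × 0.475 = 3.325
  c=8: 8 × 0.410 = 3.280
  c=9: 9 × 0.345 = 3.105
Maximum at c = 7 (3.325 hatchlings surviving to independence).

7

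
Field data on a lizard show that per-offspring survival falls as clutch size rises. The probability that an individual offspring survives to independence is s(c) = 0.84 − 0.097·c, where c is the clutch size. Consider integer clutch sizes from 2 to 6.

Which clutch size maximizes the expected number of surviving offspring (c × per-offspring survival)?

4

Expected surviving offspring = c × s(c):
  c=2: 2 × 0.646 = 1.292
  c=3: 3 × 0.549 = 1.647
  c=4: 4 × 0.452 = 1.808
  c=5: 5 × 0.355 = 1.775
  c=6: 6 × 0.258 = 1.548
Maximum at c = 4 (1.808 surviving offspring).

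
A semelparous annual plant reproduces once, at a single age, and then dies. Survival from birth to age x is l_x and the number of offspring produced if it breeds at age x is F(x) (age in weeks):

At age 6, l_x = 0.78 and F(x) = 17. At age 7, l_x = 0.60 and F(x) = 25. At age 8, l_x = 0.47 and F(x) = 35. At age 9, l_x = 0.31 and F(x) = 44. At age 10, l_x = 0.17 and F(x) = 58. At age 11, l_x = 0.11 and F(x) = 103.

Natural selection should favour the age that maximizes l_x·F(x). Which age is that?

Expected offspring if breeding at age x = l_x × F(x):
  age 6: 0.78 × 17 = 13.260
  age 7: 0.60 × 25 = 15.000
  age 8: 0.47 × 35 = 16.450
  age 9: 0.31 × 44 = 13.640
  age 10: 0.17 × 58 = 9.860
  age 11: 0.11 × 103 = 11.330
Maximum at age 8 (16.450).

8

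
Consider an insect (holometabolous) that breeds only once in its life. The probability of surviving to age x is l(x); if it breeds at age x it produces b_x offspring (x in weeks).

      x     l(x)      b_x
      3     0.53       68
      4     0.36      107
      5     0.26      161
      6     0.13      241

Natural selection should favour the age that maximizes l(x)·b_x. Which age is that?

5

Expected offspring if breeding at age x = l(x) × b_x:
  age 3: 0.53 × 68 = 36.040
  age 4: 0.36 × 107 = 38.520
  age 5: 0.26 × 161 = 41.860
  age 6: 0.13 × 241 = 31.330
Maximum at age 5 (41.860).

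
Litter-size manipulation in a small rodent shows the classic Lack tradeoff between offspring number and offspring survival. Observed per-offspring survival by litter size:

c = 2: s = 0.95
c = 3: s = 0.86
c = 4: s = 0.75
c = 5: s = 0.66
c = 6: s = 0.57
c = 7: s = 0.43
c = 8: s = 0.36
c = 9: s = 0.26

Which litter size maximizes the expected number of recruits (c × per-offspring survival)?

Expected recruits = c × s(c):
  c=2: 2 × 0.95 = 1.900
  c=3: 3 × 0.86 = 2.580
  c=4: 4 × 0.75 = 3.000
  c=5: 5 × 0.66 = 3.300
  c=6: 6 × 0.57 = 3.420
  c=7: 7 × 0.43 = 3.010
  c=8: 8 × 0.36 = 2.880
  c=9: 9 × 0.26 = 2.340
Maximum at c = 6 (3.420 recruits).

6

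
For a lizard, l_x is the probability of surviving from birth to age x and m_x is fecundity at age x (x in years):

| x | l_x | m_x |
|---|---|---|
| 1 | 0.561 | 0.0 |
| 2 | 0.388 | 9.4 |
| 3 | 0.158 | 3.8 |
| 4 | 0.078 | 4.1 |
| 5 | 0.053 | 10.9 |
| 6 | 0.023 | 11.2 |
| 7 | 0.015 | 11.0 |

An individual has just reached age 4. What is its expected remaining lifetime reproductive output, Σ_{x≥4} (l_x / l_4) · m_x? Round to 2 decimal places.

l_4 = 0.078. Conditional survival from age 4 to x is l_x / l_4.
  x=4: (0.078/0.078) × 4.1 = 4.1000
  x=5: (0.053/0.078) × 10.9 = 7.4064
  x=6: (0.023/0.078) × 11.2 = 3.3026
  x=7: (0.015/0.078) × 11.0 = 2.1154
Sum = 4.1000 + 7.4064 + 3.3026 + 2.1154 = 16.9244

16.92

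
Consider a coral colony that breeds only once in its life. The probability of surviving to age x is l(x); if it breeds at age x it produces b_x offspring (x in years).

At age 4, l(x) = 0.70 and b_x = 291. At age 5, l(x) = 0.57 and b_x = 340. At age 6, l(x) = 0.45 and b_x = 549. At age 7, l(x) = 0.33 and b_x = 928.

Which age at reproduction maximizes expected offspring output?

Expected offspring if breeding at age x = l(x) × b_x:
  age 4: 0.70 × 291 = 203.700
  age 5: 0.57 × 340 = 193.800
  age 6: 0.45 × 549 = 247.050
  age 7: 0.33 × 928 = 306.240
Maximum at age 7 (306.240).

7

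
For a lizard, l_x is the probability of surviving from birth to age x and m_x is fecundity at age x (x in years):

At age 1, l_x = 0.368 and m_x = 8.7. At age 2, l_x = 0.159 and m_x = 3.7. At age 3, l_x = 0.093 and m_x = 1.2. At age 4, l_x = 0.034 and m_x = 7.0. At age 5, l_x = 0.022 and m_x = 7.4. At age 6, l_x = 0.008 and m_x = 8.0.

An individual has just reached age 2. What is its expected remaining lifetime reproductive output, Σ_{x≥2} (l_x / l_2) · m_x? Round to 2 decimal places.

l_2 = 0.159. Conditional survival from age 2 to x is l_x / l_2.
  x=2: (0.159/0.159) × 3.7 = 3.7000
  x=3: (0.093/0.159) × 1.2 = 0.7019
  x=4: (0.034/0.159) × 7.0 = 1.4969
  x=5: (0.022/0.159) × 7.4 = 1.0239
  x=6: (0.008/0.159) × 8.0 = 0.4025
Sum = 3.7000 + 0.7019 + 1.4969 + 1.0239 + 0.4025 = 7.3252

7.33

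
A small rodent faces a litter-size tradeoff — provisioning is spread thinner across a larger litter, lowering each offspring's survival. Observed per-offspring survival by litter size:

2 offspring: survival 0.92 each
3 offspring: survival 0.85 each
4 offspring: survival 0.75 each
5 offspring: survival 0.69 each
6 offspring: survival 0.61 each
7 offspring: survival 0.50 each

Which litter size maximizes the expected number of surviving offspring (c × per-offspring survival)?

6

Expected surviving offspring = c × s(c):
  c=2: 2 × 0.92 = 1.840
  c=3: 3 × 0.85 = 2.550
  c=4: 4 × 0.75 = 3.000
  c=5: 5 × 0.69 = 3.450
  c=6: 6 × 0.61 = 3.660
  c=7: 7 × 0.50 = 3.500
Maximum at c = 6 (3.660 surviving offspring).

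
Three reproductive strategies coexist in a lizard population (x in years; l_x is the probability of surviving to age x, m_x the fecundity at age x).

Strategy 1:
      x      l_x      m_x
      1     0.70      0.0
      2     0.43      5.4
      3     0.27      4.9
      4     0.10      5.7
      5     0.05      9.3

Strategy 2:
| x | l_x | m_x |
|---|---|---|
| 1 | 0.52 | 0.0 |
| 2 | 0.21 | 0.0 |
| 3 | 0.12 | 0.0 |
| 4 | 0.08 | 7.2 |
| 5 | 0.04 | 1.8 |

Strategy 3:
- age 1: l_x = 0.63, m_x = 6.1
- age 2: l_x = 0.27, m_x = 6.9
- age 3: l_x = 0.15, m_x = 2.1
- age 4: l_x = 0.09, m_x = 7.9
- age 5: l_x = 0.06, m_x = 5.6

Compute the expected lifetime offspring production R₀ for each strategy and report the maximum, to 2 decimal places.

7.07

Strategy 1: R₀ = 0.70×0.0 + 0.43×5.4 + 0.27×4.9 + 0.10×5.7 + 0.05×9.3 = 4.6800
Strategy 2: R₀ = 0.52×0.0 + 0.21×0.0 + 0.12×0.0 + 0.08×7.2 + 0.04×1.8 = 0.6480
Strategy 3: R₀ = 0.63×6.1 + 0.27×6.9 + 0.15×2.1 + 0.09×7.9 + 0.06×5.6 = 7.0680
Highest R₀: strategy 3 with 7.0680.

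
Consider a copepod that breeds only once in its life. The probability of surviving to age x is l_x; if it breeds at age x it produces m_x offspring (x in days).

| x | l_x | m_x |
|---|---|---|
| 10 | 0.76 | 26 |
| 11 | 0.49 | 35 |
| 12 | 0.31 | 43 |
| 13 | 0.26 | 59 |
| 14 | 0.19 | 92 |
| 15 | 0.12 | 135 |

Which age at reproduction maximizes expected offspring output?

10

Expected offspring if breeding at age x = l_x × m_x:
  age 10: 0.76 × 26 = 19.760
  age 11: 0.49 × 35 = 17.150
  age 12: 0.31 × 43 = 13.330
  age 13: 0.26 × 59 = 15.340
  age 14: 0.19 × 92 = 17.480
  age 15: 0.12 × 135 = 16.200
Maximum at age 10 (19.760).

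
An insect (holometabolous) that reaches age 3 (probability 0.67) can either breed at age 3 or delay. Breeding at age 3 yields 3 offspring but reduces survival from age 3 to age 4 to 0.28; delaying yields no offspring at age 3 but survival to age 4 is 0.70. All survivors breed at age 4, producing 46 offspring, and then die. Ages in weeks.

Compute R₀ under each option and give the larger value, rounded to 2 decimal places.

21.57

breed at age 3: R₀ = 0.67 × (3 + 0.28 × 46) = 0.67 × 15.8800 = 10.6396
delay to age 4: R₀ = 0.67 × (0.70 × 46) = 0.67 × 32.2000 = 21.5740
Higher: delay to age 4 (21.5740).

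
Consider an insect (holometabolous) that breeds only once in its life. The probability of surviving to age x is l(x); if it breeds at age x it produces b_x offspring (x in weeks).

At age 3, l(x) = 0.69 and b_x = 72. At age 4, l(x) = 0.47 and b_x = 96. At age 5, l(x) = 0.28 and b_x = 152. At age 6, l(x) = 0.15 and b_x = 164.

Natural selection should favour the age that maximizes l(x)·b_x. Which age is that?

Expected offspring if breeding at age x = l(x) × b_x:
  age 3: 0.69 × 72 = 49.680
  age 4: 0.47 × 96 = 45.120
  age 5: 0.28 × 152 = 42.560
  age 6: 0.15 × 164 = 24.600
Maximum at age 3 (49.680).

3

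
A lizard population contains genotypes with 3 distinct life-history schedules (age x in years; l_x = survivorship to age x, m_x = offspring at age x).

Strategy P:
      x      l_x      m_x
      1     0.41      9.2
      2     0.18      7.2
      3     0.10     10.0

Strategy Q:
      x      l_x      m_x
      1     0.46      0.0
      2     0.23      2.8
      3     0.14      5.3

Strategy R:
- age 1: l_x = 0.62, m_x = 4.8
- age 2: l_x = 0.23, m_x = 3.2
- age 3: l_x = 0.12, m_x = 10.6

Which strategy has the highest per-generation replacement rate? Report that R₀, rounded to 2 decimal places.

Strategy P: R₀ = 0.41×9.2 + 0.18×7.2 + 0.10×10.0 = 6.0680
Strategy Q: R₀ = 0.46×0.0 + 0.23×2.8 + 0.14×5.3 = 1.3860
Strategy R: R₀ = 0.62×4.8 + 0.23×3.2 + 0.12×10.6 = 4.9840
Highest R₀: strategy P with 6.0680.

6.07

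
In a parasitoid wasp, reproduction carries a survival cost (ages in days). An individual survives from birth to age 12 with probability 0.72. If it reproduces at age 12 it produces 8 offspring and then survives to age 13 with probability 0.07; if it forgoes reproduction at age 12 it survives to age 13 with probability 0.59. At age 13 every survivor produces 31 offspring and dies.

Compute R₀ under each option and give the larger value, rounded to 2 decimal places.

13.17

breed at age 12: R₀ = 0.72 × (8 + 0.07 × 31) = 0.72 × 10.1700 = 7.3224
delay to age 13: R₀ = 0.72 × (0.59 × 31) = 0.72 × 18.2900 = 13.1688
Higher: delay to age 13 (13.1688).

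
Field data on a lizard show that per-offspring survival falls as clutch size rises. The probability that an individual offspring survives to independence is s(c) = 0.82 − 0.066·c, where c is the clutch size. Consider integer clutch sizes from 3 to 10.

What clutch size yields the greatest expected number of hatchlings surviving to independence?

6

Expected hatchlings surviving to independence = c × s(c):
  c=3: 3 × 0.622 = 1.866
  c=4: 4 × 0.556 = 2.224
  c=5: 5 × 0.490 = 2.450
  c=6: 6 × 0.424 = 2.544
  c=7: 7 × 0.358 = 2.506
  c=8: 8 × 0.292 = 2.336
  c=9: 9 × 0.226 = 2.034
  c=10: 10 × 0.160 = 1.600
Maximum at c = 6 (2.544 hatchlings surviving to independence).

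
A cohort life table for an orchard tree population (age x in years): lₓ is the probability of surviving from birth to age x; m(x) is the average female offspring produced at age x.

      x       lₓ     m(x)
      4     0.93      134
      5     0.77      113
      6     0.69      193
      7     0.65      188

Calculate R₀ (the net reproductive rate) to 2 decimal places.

467.00

R₀ = Σ lₓ m(x):
  age 4: 0.93 × 134 = 124.6200
  age 5: 0.77 × 113 = 87.0100
  age 6: 0.69 × 193 = 133.1700
  age 7: 0.65 × 188 = 122.2000
R₀ = 124.6200 + 87.0100 + 133.1700 + 122.2000 = 467.0000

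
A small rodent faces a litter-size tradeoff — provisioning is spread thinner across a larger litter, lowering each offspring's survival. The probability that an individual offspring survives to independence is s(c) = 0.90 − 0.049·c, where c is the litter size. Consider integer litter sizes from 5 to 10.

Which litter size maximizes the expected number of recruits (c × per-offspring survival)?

9

Expected recruits = c × s(c):
  c=5: 5 × 0.655 = 3.275
  c=6: 6 × 0.606 = 3.636
  c=7: 7 × 0.557 = 3.899
  c=8: 8 × 0.508 = 4.064
  c=9: 9 × 0.459 = 4.131
  c=10: 10 × 0.410 = 4.100
Maximum at c = 9 (4.131 recruits).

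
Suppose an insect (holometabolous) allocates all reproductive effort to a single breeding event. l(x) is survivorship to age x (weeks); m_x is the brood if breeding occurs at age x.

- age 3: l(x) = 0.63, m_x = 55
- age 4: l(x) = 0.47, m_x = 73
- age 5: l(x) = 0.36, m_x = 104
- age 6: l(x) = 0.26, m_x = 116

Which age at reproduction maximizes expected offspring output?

5

Expected offspring if breeding at age x = l(x) × m_x:
  age 3: 0.63 × 55 = 34.650
  age 4: 0.47 × 73 = 34.310
  age 5: 0.36 × 104 = 37.440
  age 6: 0.26 × 116 = 30.160
Maximum at age 5 (37.440).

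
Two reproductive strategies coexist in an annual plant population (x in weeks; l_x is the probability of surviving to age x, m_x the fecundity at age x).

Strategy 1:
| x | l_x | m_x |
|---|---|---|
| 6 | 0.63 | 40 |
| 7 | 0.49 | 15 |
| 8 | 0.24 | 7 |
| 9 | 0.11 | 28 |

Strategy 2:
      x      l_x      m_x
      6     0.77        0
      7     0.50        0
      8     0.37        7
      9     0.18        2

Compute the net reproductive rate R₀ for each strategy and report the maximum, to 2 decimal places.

Strategy 1: R₀ = 0.63×40 + 0.49×15 + 0.24×7 + 0.11×28 = 37.3100
Strategy 2: R₀ = 0.77×0 + 0.50×0 + 0.37×7 + 0.18×2 = 2.9500
Highest R₀: strategy 1 with 37.3100.

37.31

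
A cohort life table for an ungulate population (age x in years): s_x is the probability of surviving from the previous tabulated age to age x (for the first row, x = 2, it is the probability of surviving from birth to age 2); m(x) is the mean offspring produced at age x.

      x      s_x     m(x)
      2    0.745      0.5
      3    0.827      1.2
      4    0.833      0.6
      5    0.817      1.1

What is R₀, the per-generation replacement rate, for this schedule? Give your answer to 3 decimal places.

1.881

Survivorship from birth: l_x = s_2·s_3·…·s_x.
  l_2 = 0.74500
  l_3 = 0.61611
  l_4 = 0.51322
  l_5 = 0.41930
R₀ = Σ l_x m(x):
  age 2: 0.74500 × 0.5 = 0.3725
  age 3: 0.61611 × 1.2 = 0.7393
  age 4: 0.51322 × 0.6 = 0.3079
  age 5: 0.41930 × 1.1 = 0.4612
R₀ = 0.3725 + 0.7393 + 0.3079 + 0.4612 = 1.8810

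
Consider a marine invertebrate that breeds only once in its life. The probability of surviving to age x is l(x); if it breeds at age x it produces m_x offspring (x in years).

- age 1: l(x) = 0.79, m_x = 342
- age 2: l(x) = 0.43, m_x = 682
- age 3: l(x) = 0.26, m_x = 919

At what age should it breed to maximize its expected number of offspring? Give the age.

Expected offspring if breeding at age x = l(x) × m_x:
  age 1: 0.79 × 342 = 270.180
  age 2: 0.43 × 682 = 293.260
  age 3: 0.26 × 919 = 238.940
Maximum at age 2 (293.260).

2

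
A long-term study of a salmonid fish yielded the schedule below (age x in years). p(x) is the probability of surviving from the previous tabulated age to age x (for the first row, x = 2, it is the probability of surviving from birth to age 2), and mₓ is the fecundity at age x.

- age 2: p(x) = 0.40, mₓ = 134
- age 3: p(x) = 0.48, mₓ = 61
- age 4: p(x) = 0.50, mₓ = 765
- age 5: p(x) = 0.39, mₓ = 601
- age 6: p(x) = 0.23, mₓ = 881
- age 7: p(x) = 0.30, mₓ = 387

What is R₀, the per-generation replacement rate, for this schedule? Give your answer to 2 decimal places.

Survivorship from birth: l_x = p_2·p_3·…·p_x.
  l_2 = 0.40000
  l_3 = 0.19200
  l_4 = 0.09600
  l_5 = 0.03744
  l_6 = 0.00861
  l_7 = 0.00258
R₀ = Σ l_x mₓ:
  age 2: 0.40000 × 134 = 53.6000
  age 3: 0.19200 × 61 = 11.7120
  age 4: 0.09600 × 765 = 73.4400
  age 5: 0.03744 × 601 = 22.5014
  age 6: 0.00861 × 881 = 7.5854
  age 7: 0.00258 × 387 = 0.9985
R₀ = 53.6000 + 11.7120 + 73.4400 + 22.5014 + 7.5854 + 0.9985 = 169.8373

169.84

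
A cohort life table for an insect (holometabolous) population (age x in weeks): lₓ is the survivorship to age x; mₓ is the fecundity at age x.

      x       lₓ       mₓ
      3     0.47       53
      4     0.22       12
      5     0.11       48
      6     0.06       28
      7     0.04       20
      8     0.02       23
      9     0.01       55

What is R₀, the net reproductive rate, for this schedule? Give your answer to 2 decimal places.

36.32

R₀ = Σ lₓ mₓ:
  age 3: 0.47 × 53 = 24.9100
  age 4: 0.22 × 12 = 2.6400
  age 5: 0.11 × 48 = 5.2800
  age 6: 0.06 × 28 = 1.6800
  age 7: 0.04 × 20 = 0.8000
  age 8: 0.02 × 23 = 0.4600
  age 9: 0.01 × 55 = 0.5500
R₀ = 24.9100 + 2.6400 + 5.2800 + 1.6800 + 0.8000 + 0.4600 + 0.5500 = 36.3200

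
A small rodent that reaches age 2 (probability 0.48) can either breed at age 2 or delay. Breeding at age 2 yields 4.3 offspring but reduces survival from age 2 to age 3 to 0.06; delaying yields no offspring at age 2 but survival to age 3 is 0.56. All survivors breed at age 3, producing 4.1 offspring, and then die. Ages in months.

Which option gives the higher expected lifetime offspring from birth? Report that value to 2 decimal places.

2.18

breed at age 2: R₀ = 0.48 × (4.3 + 0.06 × 4.1) = 0.48 × 4.5460 = 2.1821
delay to age 3: R₀ = 0.48 × (0.56 × 4.1) = 0.48 × 2.2960 = 1.1021
Higher: breed at age 2 (2.1821).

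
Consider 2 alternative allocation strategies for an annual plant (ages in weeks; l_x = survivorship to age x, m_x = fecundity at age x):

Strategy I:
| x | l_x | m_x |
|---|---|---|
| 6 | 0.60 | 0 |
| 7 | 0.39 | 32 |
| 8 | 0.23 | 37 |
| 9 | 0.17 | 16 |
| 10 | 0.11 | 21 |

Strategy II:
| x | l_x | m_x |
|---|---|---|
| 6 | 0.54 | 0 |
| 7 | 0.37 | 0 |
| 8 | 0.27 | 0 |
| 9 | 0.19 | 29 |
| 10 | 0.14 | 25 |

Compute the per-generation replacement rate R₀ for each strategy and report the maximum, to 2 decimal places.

26.02

Strategy I: R₀ = 0.60×0 + 0.39×32 + 0.23×37 + 0.17×16 + 0.11×21 = 26.0200
Strategy II: R₀ = 0.54×0 + 0.37×0 + 0.27×0 + 0.19×29 + 0.14×25 = 9.0100
Highest R₀: strategy I with 26.0200.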